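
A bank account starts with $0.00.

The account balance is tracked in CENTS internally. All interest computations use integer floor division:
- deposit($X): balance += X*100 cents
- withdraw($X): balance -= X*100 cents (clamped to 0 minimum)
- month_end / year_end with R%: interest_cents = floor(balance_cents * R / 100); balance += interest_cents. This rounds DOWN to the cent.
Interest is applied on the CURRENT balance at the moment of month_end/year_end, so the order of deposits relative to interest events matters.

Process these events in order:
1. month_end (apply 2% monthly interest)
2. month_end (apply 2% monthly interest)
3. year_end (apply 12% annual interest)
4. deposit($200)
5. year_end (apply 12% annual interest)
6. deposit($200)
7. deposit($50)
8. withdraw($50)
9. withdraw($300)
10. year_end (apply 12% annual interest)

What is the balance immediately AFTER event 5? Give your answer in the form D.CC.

Answer: 224.00

Derivation:
After 1 (month_end (apply 2% monthly interest)): balance=$0.00 total_interest=$0.00
After 2 (month_end (apply 2% monthly interest)): balance=$0.00 total_interest=$0.00
After 3 (year_end (apply 12% annual interest)): balance=$0.00 total_interest=$0.00
After 4 (deposit($200)): balance=$200.00 total_interest=$0.00
After 5 (year_end (apply 12% annual interest)): balance=$224.00 total_interest=$24.00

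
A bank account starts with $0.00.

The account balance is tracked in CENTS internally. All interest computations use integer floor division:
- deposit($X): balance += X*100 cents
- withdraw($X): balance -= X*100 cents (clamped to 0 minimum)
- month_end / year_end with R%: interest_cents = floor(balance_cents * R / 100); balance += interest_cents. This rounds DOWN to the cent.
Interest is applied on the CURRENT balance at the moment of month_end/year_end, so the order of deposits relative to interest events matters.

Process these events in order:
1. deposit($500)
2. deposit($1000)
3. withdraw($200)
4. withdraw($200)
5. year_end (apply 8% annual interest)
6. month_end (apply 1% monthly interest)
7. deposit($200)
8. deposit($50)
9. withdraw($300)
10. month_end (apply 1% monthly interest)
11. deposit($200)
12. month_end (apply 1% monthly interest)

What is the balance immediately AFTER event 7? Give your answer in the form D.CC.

Answer: 1399.88

Derivation:
After 1 (deposit($500)): balance=$500.00 total_interest=$0.00
After 2 (deposit($1000)): balance=$1500.00 total_interest=$0.00
After 3 (withdraw($200)): balance=$1300.00 total_interest=$0.00
After 4 (withdraw($200)): balance=$1100.00 total_interest=$0.00
After 5 (year_end (apply 8% annual interest)): balance=$1188.00 total_interest=$88.00
After 6 (month_end (apply 1% monthly interest)): balance=$1199.88 total_interest=$99.88
After 7 (deposit($200)): balance=$1399.88 total_interest=$99.88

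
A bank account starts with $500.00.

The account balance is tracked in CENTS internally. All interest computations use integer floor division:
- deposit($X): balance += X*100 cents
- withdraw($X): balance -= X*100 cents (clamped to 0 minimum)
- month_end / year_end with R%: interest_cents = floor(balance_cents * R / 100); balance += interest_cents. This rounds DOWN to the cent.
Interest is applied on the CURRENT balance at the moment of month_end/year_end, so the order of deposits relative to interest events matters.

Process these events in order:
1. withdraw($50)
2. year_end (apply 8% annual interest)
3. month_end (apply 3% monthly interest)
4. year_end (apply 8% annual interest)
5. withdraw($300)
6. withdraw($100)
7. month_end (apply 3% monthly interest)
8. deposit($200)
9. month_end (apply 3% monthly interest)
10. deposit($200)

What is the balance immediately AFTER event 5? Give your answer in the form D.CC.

Answer: 240.62

Derivation:
After 1 (withdraw($50)): balance=$450.00 total_interest=$0.00
After 2 (year_end (apply 8% annual interest)): balance=$486.00 total_interest=$36.00
After 3 (month_end (apply 3% monthly interest)): balance=$500.58 total_interest=$50.58
After 4 (year_end (apply 8% annual interest)): balance=$540.62 total_interest=$90.62
After 5 (withdraw($300)): balance=$240.62 total_interest=$90.62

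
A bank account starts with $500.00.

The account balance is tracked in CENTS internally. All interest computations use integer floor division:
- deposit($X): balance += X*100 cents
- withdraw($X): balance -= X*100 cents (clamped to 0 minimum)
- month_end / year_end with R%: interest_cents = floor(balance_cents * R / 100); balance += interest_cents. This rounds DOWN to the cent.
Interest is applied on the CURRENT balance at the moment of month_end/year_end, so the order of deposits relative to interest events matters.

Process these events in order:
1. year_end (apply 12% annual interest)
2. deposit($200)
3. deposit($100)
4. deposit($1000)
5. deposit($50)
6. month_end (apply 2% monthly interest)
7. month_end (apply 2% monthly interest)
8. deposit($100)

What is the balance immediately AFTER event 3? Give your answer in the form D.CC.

Answer: 860.00

Derivation:
After 1 (year_end (apply 12% annual interest)): balance=$560.00 total_interest=$60.00
After 2 (deposit($200)): balance=$760.00 total_interest=$60.00
After 3 (deposit($100)): balance=$860.00 total_interest=$60.00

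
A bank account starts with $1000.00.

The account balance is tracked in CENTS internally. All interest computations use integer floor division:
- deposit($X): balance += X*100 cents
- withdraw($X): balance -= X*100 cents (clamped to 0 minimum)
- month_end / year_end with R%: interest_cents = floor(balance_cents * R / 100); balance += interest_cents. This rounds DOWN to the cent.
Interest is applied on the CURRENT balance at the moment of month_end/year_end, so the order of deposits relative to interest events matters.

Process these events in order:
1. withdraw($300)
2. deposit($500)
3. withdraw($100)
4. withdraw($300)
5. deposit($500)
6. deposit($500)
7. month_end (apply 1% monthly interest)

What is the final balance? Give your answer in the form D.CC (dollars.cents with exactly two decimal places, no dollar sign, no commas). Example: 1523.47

After 1 (withdraw($300)): balance=$700.00 total_interest=$0.00
After 2 (deposit($500)): balance=$1200.00 total_interest=$0.00
After 3 (withdraw($100)): balance=$1100.00 total_interest=$0.00
After 4 (withdraw($300)): balance=$800.00 total_interest=$0.00
After 5 (deposit($500)): balance=$1300.00 total_interest=$0.00
After 6 (deposit($500)): balance=$1800.00 total_interest=$0.00
After 7 (month_end (apply 1% monthly interest)): balance=$1818.00 total_interest=$18.00

Answer: 1818.00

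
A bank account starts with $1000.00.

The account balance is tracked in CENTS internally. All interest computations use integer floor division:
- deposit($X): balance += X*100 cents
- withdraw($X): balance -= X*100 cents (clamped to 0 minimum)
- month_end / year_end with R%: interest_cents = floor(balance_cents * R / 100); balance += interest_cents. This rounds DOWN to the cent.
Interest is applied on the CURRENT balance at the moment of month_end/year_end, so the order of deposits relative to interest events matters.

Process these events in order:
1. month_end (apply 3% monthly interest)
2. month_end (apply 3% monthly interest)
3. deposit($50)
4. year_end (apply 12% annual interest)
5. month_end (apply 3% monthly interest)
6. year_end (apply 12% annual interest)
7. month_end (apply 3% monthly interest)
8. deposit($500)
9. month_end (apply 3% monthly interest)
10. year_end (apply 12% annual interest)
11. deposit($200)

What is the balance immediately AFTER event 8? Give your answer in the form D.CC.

Answer: 1978.35

Derivation:
After 1 (month_end (apply 3% monthly interest)): balance=$1030.00 total_interest=$30.00
After 2 (month_end (apply 3% monthly interest)): balance=$1060.90 total_interest=$60.90
After 3 (deposit($50)): balance=$1110.90 total_interest=$60.90
After 4 (year_end (apply 12% annual interest)): balance=$1244.20 total_interest=$194.20
After 5 (month_end (apply 3% monthly interest)): balance=$1281.52 total_interest=$231.52
After 6 (year_end (apply 12% annual interest)): balance=$1435.30 total_interest=$385.30
After 7 (month_end (apply 3% monthly interest)): balance=$1478.35 total_interest=$428.35
After 8 (deposit($500)): balance=$1978.35 total_interest=$428.35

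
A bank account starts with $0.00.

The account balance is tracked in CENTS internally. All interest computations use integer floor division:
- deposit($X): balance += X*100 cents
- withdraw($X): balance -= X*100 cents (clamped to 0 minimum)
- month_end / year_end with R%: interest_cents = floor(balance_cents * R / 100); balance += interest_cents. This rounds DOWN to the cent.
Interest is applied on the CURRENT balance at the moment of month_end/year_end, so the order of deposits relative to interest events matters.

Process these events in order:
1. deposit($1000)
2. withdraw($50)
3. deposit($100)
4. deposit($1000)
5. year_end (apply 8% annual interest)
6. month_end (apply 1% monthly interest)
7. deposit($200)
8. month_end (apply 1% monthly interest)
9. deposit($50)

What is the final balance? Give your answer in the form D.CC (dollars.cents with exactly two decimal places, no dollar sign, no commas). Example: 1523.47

Answer: 2510.50

Derivation:
After 1 (deposit($1000)): balance=$1000.00 total_interest=$0.00
After 2 (withdraw($50)): balance=$950.00 total_interest=$0.00
After 3 (deposit($100)): balance=$1050.00 total_interest=$0.00
After 4 (deposit($1000)): balance=$2050.00 total_interest=$0.00
After 5 (year_end (apply 8% annual interest)): balance=$2214.00 total_interest=$164.00
After 6 (month_end (apply 1% monthly interest)): balance=$2236.14 total_interest=$186.14
After 7 (deposit($200)): balance=$2436.14 total_interest=$186.14
After 8 (month_end (apply 1% monthly interest)): balance=$2460.50 total_interest=$210.50
After 9 (deposit($50)): balance=$2510.50 total_interest=$210.50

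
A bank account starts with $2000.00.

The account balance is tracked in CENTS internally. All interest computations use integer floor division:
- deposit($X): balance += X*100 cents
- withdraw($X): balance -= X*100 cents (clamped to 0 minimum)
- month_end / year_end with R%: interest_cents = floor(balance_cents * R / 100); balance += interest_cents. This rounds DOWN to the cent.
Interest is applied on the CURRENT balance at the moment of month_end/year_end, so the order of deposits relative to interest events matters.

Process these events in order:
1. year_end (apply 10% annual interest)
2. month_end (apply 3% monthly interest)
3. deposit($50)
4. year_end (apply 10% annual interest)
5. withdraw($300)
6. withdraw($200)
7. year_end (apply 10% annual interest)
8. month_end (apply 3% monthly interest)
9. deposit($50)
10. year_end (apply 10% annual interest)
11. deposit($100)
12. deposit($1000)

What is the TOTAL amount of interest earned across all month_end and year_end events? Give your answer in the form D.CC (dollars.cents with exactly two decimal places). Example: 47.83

After 1 (year_end (apply 10% annual interest)): balance=$2200.00 total_interest=$200.00
After 2 (month_end (apply 3% monthly interest)): balance=$2266.00 total_interest=$266.00
After 3 (deposit($50)): balance=$2316.00 total_interest=$266.00
After 4 (year_end (apply 10% annual interest)): balance=$2547.60 total_interest=$497.60
After 5 (withdraw($300)): balance=$2247.60 total_interest=$497.60
After 6 (withdraw($200)): balance=$2047.60 total_interest=$497.60
After 7 (year_end (apply 10% annual interest)): balance=$2252.36 total_interest=$702.36
After 8 (month_end (apply 3% monthly interest)): balance=$2319.93 total_interest=$769.93
After 9 (deposit($50)): balance=$2369.93 total_interest=$769.93
After 10 (year_end (apply 10% annual interest)): balance=$2606.92 total_interest=$1006.92
After 11 (deposit($100)): balance=$2706.92 total_interest=$1006.92
After 12 (deposit($1000)): balance=$3706.92 total_interest=$1006.92

Answer: 1006.92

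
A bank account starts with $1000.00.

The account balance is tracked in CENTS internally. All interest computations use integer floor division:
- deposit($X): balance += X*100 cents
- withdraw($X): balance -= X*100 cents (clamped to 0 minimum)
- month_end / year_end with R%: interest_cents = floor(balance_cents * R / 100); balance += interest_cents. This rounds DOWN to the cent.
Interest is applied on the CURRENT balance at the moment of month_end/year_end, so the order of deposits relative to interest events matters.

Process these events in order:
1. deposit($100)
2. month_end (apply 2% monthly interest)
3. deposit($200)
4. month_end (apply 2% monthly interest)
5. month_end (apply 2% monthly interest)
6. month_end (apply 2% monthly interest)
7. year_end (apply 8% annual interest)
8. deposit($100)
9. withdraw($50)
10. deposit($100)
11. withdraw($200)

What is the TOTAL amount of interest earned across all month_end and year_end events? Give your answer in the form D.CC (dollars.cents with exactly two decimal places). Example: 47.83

After 1 (deposit($100)): balance=$1100.00 total_interest=$0.00
After 2 (month_end (apply 2% monthly interest)): balance=$1122.00 total_interest=$22.00
After 3 (deposit($200)): balance=$1322.00 total_interest=$22.00
After 4 (month_end (apply 2% monthly interest)): balance=$1348.44 total_interest=$48.44
After 5 (month_end (apply 2% monthly interest)): balance=$1375.40 total_interest=$75.40
After 6 (month_end (apply 2% monthly interest)): balance=$1402.90 total_interest=$102.90
After 7 (year_end (apply 8% annual interest)): balance=$1515.13 total_interest=$215.13
After 8 (deposit($100)): balance=$1615.13 total_interest=$215.13
After 9 (withdraw($50)): balance=$1565.13 total_interest=$215.13
After 10 (deposit($100)): balance=$1665.13 total_interest=$215.13
After 11 (withdraw($200)): balance=$1465.13 total_interest=$215.13

Answer: 215.13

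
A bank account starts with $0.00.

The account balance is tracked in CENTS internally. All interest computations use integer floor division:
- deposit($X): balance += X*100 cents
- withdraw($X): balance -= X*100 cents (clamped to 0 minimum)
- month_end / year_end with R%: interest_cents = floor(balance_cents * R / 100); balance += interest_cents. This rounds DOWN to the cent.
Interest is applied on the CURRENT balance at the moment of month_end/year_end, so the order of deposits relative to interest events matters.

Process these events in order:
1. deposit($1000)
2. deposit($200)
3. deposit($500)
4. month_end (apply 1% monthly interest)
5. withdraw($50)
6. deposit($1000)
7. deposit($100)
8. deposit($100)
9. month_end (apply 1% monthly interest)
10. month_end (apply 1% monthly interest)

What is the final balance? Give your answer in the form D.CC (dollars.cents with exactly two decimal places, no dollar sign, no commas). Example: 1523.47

Answer: 2924.62

Derivation:
After 1 (deposit($1000)): balance=$1000.00 total_interest=$0.00
After 2 (deposit($200)): balance=$1200.00 total_interest=$0.00
After 3 (deposit($500)): balance=$1700.00 total_interest=$0.00
After 4 (month_end (apply 1% monthly interest)): balance=$1717.00 total_interest=$17.00
After 5 (withdraw($50)): balance=$1667.00 total_interest=$17.00
After 6 (deposit($1000)): balance=$2667.00 total_interest=$17.00
After 7 (deposit($100)): balance=$2767.00 total_interest=$17.00
After 8 (deposit($100)): balance=$2867.00 total_interest=$17.00
After 9 (month_end (apply 1% monthly interest)): balance=$2895.67 total_interest=$45.67
After 10 (month_end (apply 1% monthly interest)): balance=$2924.62 total_interest=$74.62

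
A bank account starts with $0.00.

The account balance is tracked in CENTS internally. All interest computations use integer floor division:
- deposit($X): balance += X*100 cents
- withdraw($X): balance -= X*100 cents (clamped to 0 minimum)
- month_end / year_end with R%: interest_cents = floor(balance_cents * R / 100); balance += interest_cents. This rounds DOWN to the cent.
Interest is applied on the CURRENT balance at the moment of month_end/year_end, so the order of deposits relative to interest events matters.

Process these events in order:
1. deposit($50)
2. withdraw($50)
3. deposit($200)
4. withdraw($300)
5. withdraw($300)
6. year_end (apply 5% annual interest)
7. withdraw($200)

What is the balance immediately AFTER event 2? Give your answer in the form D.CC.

After 1 (deposit($50)): balance=$50.00 total_interest=$0.00
After 2 (withdraw($50)): balance=$0.00 total_interest=$0.00

Answer: 0.00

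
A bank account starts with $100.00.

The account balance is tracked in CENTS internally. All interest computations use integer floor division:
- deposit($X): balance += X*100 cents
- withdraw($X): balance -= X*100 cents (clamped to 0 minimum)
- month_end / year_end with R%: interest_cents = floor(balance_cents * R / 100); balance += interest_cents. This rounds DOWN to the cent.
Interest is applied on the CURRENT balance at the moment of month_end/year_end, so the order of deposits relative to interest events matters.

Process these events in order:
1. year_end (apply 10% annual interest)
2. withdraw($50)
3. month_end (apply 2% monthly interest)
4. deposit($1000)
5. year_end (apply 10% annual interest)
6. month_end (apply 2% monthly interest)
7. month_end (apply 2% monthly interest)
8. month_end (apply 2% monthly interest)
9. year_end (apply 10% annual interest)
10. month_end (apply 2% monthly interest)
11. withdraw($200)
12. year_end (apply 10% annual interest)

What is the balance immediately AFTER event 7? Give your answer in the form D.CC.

After 1 (year_end (apply 10% annual interest)): balance=$110.00 total_interest=$10.00
After 2 (withdraw($50)): balance=$60.00 total_interest=$10.00
After 3 (month_end (apply 2% monthly interest)): balance=$61.20 total_interest=$11.20
After 4 (deposit($1000)): balance=$1061.20 total_interest=$11.20
After 5 (year_end (apply 10% annual interest)): balance=$1167.32 total_interest=$117.32
After 6 (month_end (apply 2% monthly interest)): balance=$1190.66 total_interest=$140.66
After 7 (month_end (apply 2% monthly interest)): balance=$1214.47 total_interest=$164.47

Answer: 1214.47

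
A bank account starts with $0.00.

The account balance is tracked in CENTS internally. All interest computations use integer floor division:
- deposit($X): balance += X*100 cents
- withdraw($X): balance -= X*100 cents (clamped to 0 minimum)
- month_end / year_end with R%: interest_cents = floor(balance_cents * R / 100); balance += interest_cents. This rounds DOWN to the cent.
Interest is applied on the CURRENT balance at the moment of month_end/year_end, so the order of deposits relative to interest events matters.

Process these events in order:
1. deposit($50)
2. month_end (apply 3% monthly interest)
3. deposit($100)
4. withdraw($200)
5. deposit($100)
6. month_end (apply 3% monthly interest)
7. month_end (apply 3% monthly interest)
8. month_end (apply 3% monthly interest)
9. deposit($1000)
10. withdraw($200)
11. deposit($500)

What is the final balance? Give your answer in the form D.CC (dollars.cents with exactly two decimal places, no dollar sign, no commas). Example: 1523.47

Answer: 1409.27

Derivation:
After 1 (deposit($50)): balance=$50.00 total_interest=$0.00
After 2 (month_end (apply 3% monthly interest)): balance=$51.50 total_interest=$1.50
After 3 (deposit($100)): balance=$151.50 total_interest=$1.50
After 4 (withdraw($200)): balance=$0.00 total_interest=$1.50
After 5 (deposit($100)): balance=$100.00 total_interest=$1.50
After 6 (month_end (apply 3% monthly interest)): balance=$103.00 total_interest=$4.50
After 7 (month_end (apply 3% monthly interest)): balance=$106.09 total_interest=$7.59
After 8 (month_end (apply 3% monthly interest)): balance=$109.27 total_interest=$10.77
After 9 (deposit($1000)): balance=$1109.27 total_interest=$10.77
After 10 (withdraw($200)): balance=$909.27 total_interest=$10.77
After 11 (deposit($500)): balance=$1409.27 total_interest=$10.77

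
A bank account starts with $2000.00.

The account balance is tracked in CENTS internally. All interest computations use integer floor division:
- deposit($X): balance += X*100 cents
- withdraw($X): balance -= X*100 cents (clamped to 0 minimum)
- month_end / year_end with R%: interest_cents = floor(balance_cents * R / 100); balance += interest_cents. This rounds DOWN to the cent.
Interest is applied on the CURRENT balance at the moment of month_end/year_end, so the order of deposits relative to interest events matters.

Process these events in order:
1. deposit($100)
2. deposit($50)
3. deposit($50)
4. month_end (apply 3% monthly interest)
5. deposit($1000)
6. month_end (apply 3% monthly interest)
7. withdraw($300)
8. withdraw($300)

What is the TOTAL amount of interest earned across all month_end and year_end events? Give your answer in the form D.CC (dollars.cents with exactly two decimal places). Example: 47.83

Answer: 163.98

Derivation:
After 1 (deposit($100)): balance=$2100.00 total_interest=$0.00
After 2 (deposit($50)): balance=$2150.00 total_interest=$0.00
After 3 (deposit($50)): balance=$2200.00 total_interest=$0.00
After 4 (month_end (apply 3% monthly interest)): balance=$2266.00 total_interest=$66.00
After 5 (deposit($1000)): balance=$3266.00 total_interest=$66.00
After 6 (month_end (apply 3% monthly interest)): balance=$3363.98 total_interest=$163.98
After 7 (withdraw($300)): balance=$3063.98 total_interest=$163.98
After 8 (withdraw($300)): balance=$2763.98 total_interest=$163.98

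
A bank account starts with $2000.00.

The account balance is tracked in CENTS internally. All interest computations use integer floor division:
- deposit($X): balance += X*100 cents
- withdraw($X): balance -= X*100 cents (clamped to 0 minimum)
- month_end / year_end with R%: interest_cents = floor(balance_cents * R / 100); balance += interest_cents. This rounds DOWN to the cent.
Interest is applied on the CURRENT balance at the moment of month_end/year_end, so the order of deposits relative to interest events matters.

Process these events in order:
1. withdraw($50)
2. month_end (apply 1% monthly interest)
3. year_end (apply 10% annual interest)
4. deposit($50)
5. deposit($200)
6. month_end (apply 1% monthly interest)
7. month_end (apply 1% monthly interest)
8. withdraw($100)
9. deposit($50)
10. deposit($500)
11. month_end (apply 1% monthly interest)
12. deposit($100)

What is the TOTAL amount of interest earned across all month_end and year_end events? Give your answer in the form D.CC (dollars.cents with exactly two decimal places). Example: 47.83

After 1 (withdraw($50)): balance=$1950.00 total_interest=$0.00
After 2 (month_end (apply 1% monthly interest)): balance=$1969.50 total_interest=$19.50
After 3 (year_end (apply 10% annual interest)): balance=$2166.45 total_interest=$216.45
After 4 (deposit($50)): balance=$2216.45 total_interest=$216.45
After 5 (deposit($200)): balance=$2416.45 total_interest=$216.45
After 6 (month_end (apply 1% monthly interest)): balance=$2440.61 total_interest=$240.61
After 7 (month_end (apply 1% monthly interest)): balance=$2465.01 total_interest=$265.01
After 8 (withdraw($100)): balance=$2365.01 total_interest=$265.01
After 9 (deposit($50)): balance=$2415.01 total_interest=$265.01
After 10 (deposit($500)): balance=$2915.01 total_interest=$265.01
After 11 (month_end (apply 1% monthly interest)): balance=$2944.16 total_interest=$294.16
After 12 (deposit($100)): balance=$3044.16 total_interest=$294.16

Answer: 294.16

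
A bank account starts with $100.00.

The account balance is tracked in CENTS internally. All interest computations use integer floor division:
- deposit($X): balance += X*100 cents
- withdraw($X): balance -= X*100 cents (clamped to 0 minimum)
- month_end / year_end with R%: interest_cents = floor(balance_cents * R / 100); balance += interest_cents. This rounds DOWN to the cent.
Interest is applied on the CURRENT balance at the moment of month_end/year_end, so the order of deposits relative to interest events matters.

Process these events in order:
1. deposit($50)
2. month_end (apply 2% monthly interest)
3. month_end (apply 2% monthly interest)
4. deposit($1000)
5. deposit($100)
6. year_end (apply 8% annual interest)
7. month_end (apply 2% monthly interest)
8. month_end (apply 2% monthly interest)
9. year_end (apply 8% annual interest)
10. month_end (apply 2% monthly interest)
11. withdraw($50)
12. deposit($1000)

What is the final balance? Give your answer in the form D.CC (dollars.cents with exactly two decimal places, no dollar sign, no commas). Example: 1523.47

Answer: 2504.72

Derivation:
After 1 (deposit($50)): balance=$150.00 total_interest=$0.00
After 2 (month_end (apply 2% monthly interest)): balance=$153.00 total_interest=$3.00
After 3 (month_end (apply 2% monthly interest)): balance=$156.06 total_interest=$6.06
After 4 (deposit($1000)): balance=$1156.06 total_interest=$6.06
After 5 (deposit($100)): balance=$1256.06 total_interest=$6.06
After 6 (year_end (apply 8% annual interest)): balance=$1356.54 total_interest=$106.54
After 7 (month_end (apply 2% monthly interest)): balance=$1383.67 total_interest=$133.67
After 8 (month_end (apply 2% monthly interest)): balance=$1411.34 total_interest=$161.34
After 9 (year_end (apply 8% annual interest)): balance=$1524.24 total_interest=$274.24
After 10 (month_end (apply 2% monthly interest)): balance=$1554.72 total_interest=$304.72
After 11 (withdraw($50)): balance=$1504.72 total_interest=$304.72
After 12 (deposit($1000)): balance=$2504.72 total_interest=$304.72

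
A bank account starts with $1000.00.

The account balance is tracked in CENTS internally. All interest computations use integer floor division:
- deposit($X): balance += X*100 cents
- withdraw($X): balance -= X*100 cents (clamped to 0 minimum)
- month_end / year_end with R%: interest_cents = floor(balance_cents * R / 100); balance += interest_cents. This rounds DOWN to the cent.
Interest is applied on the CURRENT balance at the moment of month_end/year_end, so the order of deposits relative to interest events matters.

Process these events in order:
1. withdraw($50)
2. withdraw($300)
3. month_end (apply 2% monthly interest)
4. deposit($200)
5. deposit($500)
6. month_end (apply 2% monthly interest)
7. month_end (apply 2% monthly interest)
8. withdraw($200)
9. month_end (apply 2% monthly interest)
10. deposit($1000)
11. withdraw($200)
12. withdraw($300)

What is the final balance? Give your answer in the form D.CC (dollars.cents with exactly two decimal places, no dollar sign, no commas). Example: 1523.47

After 1 (withdraw($50)): balance=$950.00 total_interest=$0.00
After 2 (withdraw($300)): balance=$650.00 total_interest=$0.00
After 3 (month_end (apply 2% monthly interest)): balance=$663.00 total_interest=$13.00
After 4 (deposit($200)): balance=$863.00 total_interest=$13.00
After 5 (deposit($500)): balance=$1363.00 total_interest=$13.00
After 6 (month_end (apply 2% monthly interest)): balance=$1390.26 total_interest=$40.26
After 7 (month_end (apply 2% monthly interest)): balance=$1418.06 total_interest=$68.06
After 8 (withdraw($200)): balance=$1218.06 total_interest=$68.06
After 9 (month_end (apply 2% monthly interest)): balance=$1242.42 total_interest=$92.42
After 10 (deposit($1000)): balance=$2242.42 total_interest=$92.42
After 11 (withdraw($200)): balance=$2042.42 total_interest=$92.42
After 12 (withdraw($300)): balance=$1742.42 total_interest=$92.42

Answer: 1742.42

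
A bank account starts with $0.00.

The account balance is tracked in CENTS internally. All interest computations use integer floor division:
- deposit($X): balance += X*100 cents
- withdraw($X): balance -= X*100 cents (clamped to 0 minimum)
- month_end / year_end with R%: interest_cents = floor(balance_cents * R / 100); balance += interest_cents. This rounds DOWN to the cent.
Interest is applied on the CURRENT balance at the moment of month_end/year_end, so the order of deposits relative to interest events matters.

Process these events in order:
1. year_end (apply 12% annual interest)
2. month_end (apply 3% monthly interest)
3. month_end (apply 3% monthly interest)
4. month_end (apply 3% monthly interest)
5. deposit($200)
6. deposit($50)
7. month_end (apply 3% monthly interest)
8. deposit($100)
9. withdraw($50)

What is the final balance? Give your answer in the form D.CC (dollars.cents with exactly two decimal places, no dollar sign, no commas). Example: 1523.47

Answer: 307.50

Derivation:
After 1 (year_end (apply 12% annual interest)): balance=$0.00 total_interest=$0.00
After 2 (month_end (apply 3% monthly interest)): balance=$0.00 total_interest=$0.00
After 3 (month_end (apply 3% monthly interest)): balance=$0.00 total_interest=$0.00
After 4 (month_end (apply 3% monthly interest)): balance=$0.00 total_interest=$0.00
After 5 (deposit($200)): balance=$200.00 total_interest=$0.00
After 6 (deposit($50)): balance=$250.00 total_interest=$0.00
After 7 (month_end (apply 3% monthly interest)): balance=$257.50 total_interest=$7.50
After 8 (deposit($100)): balance=$357.50 total_interest=$7.50
After 9 (withdraw($50)): balance=$307.50 total_interest=$7.50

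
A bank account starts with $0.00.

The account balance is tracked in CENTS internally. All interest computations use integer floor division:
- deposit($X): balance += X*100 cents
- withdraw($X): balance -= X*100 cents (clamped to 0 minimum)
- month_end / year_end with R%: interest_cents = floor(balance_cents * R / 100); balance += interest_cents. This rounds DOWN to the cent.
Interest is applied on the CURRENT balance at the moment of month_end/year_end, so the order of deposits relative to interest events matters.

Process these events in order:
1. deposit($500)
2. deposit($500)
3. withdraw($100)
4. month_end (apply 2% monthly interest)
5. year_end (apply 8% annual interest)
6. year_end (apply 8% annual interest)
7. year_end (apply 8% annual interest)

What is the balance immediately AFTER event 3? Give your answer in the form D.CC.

Answer: 900.00

Derivation:
After 1 (deposit($500)): balance=$500.00 total_interest=$0.00
After 2 (deposit($500)): balance=$1000.00 total_interest=$0.00
After 3 (withdraw($100)): balance=$900.00 total_interest=$0.00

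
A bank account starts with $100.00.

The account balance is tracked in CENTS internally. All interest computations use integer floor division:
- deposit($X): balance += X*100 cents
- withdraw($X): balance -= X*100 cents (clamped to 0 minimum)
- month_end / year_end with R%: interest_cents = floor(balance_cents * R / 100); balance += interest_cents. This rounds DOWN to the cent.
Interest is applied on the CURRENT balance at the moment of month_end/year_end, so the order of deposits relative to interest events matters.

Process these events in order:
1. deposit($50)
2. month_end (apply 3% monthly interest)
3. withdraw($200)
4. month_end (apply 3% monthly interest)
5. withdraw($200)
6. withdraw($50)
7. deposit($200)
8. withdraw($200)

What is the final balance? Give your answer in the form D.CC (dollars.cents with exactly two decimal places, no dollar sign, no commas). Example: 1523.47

After 1 (deposit($50)): balance=$150.00 total_interest=$0.00
After 2 (month_end (apply 3% monthly interest)): balance=$154.50 total_interest=$4.50
After 3 (withdraw($200)): balance=$0.00 total_interest=$4.50
After 4 (month_end (apply 3% monthly interest)): balance=$0.00 total_interest=$4.50
After 5 (withdraw($200)): balance=$0.00 total_interest=$4.50
After 6 (withdraw($50)): balance=$0.00 total_interest=$4.50
After 7 (deposit($200)): balance=$200.00 total_interest=$4.50
After 8 (withdraw($200)): balance=$0.00 total_interest=$4.50

Answer: 0.00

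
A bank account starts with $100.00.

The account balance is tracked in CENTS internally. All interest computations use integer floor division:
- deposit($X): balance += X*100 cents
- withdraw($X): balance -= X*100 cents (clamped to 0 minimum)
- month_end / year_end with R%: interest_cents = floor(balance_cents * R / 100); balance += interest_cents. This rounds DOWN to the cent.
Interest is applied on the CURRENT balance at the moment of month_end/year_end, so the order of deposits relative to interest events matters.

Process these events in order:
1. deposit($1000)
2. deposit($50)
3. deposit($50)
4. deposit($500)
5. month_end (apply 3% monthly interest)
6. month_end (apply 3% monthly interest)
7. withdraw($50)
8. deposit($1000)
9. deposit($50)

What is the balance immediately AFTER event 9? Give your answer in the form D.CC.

After 1 (deposit($1000)): balance=$1100.00 total_interest=$0.00
After 2 (deposit($50)): balance=$1150.00 total_interest=$0.00
After 3 (deposit($50)): balance=$1200.00 total_interest=$0.00
After 4 (deposit($500)): balance=$1700.00 total_interest=$0.00
After 5 (month_end (apply 3% monthly interest)): balance=$1751.00 total_interest=$51.00
After 6 (month_end (apply 3% monthly interest)): balance=$1803.53 total_interest=$103.53
After 7 (withdraw($50)): balance=$1753.53 total_interest=$103.53
After 8 (deposit($1000)): balance=$2753.53 total_interest=$103.53
After 9 (deposit($50)): balance=$2803.53 total_interest=$103.53

Answer: 2803.53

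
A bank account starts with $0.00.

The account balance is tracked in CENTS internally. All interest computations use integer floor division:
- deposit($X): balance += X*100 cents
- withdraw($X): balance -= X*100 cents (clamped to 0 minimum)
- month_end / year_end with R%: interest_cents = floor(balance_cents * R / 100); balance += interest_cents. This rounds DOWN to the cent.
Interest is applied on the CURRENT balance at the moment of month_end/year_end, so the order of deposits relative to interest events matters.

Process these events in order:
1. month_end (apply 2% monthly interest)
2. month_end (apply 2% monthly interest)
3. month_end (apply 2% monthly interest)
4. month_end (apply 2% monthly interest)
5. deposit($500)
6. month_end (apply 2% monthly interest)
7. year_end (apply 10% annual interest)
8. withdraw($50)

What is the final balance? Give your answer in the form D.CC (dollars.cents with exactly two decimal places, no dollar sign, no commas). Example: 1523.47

Answer: 511.00

Derivation:
After 1 (month_end (apply 2% monthly interest)): balance=$0.00 total_interest=$0.00
After 2 (month_end (apply 2% monthly interest)): balance=$0.00 total_interest=$0.00
After 3 (month_end (apply 2% monthly interest)): balance=$0.00 total_interest=$0.00
After 4 (month_end (apply 2% monthly interest)): balance=$0.00 total_interest=$0.00
After 5 (deposit($500)): balance=$500.00 total_interest=$0.00
After 6 (month_end (apply 2% monthly interest)): balance=$510.00 total_interest=$10.00
After 7 (year_end (apply 10% annual interest)): balance=$561.00 total_interest=$61.00
After 8 (withdraw($50)): balance=$511.00 total_interest=$61.00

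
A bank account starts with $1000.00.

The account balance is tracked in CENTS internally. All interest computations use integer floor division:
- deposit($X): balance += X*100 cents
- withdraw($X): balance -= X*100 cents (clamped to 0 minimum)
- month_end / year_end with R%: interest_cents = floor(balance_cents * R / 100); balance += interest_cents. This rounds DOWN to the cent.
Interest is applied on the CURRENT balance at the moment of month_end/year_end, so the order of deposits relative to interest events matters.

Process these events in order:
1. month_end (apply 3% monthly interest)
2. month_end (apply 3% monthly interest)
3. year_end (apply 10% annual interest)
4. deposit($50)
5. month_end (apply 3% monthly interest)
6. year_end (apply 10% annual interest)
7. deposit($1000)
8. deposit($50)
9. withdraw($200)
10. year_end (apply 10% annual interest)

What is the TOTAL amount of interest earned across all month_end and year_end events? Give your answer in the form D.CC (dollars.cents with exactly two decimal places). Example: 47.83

After 1 (month_end (apply 3% monthly interest)): balance=$1030.00 total_interest=$30.00
After 2 (month_end (apply 3% monthly interest)): balance=$1060.90 total_interest=$60.90
After 3 (year_end (apply 10% annual interest)): balance=$1166.99 total_interest=$166.99
After 4 (deposit($50)): balance=$1216.99 total_interest=$166.99
After 5 (month_end (apply 3% monthly interest)): balance=$1253.49 total_interest=$203.49
After 6 (year_end (apply 10% annual interest)): balance=$1378.83 total_interest=$328.83
After 7 (deposit($1000)): balance=$2378.83 total_interest=$328.83
After 8 (deposit($50)): balance=$2428.83 total_interest=$328.83
After 9 (withdraw($200)): balance=$2228.83 total_interest=$328.83
After 10 (year_end (apply 10% annual interest)): balance=$2451.71 total_interest=$551.71

Answer: 551.71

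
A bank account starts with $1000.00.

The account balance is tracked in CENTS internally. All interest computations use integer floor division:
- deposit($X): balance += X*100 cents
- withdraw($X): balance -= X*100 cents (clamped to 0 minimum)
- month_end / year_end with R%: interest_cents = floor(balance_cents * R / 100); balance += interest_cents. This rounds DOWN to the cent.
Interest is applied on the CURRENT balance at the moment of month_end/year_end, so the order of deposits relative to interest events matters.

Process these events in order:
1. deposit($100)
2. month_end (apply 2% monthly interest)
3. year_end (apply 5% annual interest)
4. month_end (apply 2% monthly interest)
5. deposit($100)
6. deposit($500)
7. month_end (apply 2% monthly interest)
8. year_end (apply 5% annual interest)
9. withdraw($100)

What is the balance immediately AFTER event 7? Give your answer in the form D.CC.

After 1 (deposit($100)): balance=$1100.00 total_interest=$0.00
After 2 (month_end (apply 2% monthly interest)): balance=$1122.00 total_interest=$22.00
After 3 (year_end (apply 5% annual interest)): balance=$1178.10 total_interest=$78.10
After 4 (month_end (apply 2% monthly interest)): balance=$1201.66 total_interest=$101.66
After 5 (deposit($100)): balance=$1301.66 total_interest=$101.66
After 6 (deposit($500)): balance=$1801.66 total_interest=$101.66
After 7 (month_end (apply 2% monthly interest)): balance=$1837.69 total_interest=$137.69

Answer: 1837.69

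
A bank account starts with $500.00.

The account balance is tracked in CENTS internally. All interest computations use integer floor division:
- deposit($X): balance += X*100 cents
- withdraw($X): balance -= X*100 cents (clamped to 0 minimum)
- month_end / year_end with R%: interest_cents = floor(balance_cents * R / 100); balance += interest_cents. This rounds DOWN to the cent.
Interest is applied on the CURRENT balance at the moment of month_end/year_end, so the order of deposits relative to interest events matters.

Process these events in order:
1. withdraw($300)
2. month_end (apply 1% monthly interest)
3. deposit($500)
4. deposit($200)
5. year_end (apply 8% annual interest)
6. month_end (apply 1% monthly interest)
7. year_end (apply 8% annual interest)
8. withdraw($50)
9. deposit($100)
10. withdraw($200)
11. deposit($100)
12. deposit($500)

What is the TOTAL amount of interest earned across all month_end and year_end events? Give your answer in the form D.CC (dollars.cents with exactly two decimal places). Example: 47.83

Answer: 162.61

Derivation:
After 1 (withdraw($300)): balance=$200.00 total_interest=$0.00
After 2 (month_end (apply 1% monthly interest)): balance=$202.00 total_interest=$2.00
After 3 (deposit($500)): balance=$702.00 total_interest=$2.00
After 4 (deposit($200)): balance=$902.00 total_interest=$2.00
After 5 (year_end (apply 8% annual interest)): balance=$974.16 total_interest=$74.16
After 6 (month_end (apply 1% monthly interest)): balance=$983.90 total_interest=$83.90
After 7 (year_end (apply 8% annual interest)): balance=$1062.61 total_interest=$162.61
After 8 (withdraw($50)): balance=$1012.61 total_interest=$162.61
After 9 (deposit($100)): balance=$1112.61 total_interest=$162.61
After 10 (withdraw($200)): balance=$912.61 total_interest=$162.61
After 11 (deposit($100)): balance=$1012.61 total_interest=$162.61
After 12 (deposit($500)): balance=$1512.61 total_interest=$162.61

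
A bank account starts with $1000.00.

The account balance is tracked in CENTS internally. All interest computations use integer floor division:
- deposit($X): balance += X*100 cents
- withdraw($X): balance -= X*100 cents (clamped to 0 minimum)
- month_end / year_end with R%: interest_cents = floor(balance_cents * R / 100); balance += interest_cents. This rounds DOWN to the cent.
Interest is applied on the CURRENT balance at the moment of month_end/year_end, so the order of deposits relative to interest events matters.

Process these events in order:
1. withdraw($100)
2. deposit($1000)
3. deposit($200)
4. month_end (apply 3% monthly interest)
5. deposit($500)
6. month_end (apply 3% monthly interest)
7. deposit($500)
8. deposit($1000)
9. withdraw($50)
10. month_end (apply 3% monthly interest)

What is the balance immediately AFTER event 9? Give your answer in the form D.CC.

After 1 (withdraw($100)): balance=$900.00 total_interest=$0.00
After 2 (deposit($1000)): balance=$1900.00 total_interest=$0.00
After 3 (deposit($200)): balance=$2100.00 total_interest=$0.00
After 4 (month_end (apply 3% monthly interest)): balance=$2163.00 total_interest=$63.00
After 5 (deposit($500)): balance=$2663.00 total_interest=$63.00
After 6 (month_end (apply 3% monthly interest)): balance=$2742.89 total_interest=$142.89
After 7 (deposit($500)): balance=$3242.89 total_interest=$142.89
After 8 (deposit($1000)): balance=$4242.89 total_interest=$142.89
After 9 (withdraw($50)): balance=$4192.89 total_interest=$142.89

Answer: 4192.89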